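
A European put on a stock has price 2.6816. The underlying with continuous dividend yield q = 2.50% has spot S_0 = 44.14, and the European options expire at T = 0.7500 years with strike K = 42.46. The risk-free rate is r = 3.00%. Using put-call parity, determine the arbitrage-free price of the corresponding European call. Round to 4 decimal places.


Put-call parity: C - P = S_0 * exp(-qT) - K * exp(-rT).
S_0 * exp(-qT) = 44.1400 * 0.98142469 = 43.32008572
K * exp(-rT) = 42.4600 * 0.97775124 = 41.51531753
C = P + S*exp(-qT) - K*exp(-rT)
C = 2.6816 + 43.32008572 - 41.51531753 = 4.4864

Answer: Call price = 4.4864


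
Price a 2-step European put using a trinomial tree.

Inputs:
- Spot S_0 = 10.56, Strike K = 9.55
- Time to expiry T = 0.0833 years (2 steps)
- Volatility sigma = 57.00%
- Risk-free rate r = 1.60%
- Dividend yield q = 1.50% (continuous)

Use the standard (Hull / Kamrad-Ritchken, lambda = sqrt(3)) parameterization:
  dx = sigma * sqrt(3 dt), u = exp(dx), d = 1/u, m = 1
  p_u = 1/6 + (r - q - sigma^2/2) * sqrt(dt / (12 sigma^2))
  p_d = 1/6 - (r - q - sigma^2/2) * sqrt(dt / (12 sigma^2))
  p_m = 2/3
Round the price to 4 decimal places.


Answer: Price = V(0,0) = 0.3076

Derivation:
dt = T/N = 0.041650; dx = sigma*sqrt(3*dt) = 0.201485
u = exp(dx) = 1.223218; d = 1/u = 0.817516
p_u = 0.149980, p_m = 0.666667, p_d = 0.183354
Discount per step: exp(-r*dt) = 0.999334
Stock lattice S(k, j) with j the centered position index:
  k=0: S(0,+0) = 10.5600
  k=1: S(1,-1) = 8.6330; S(1,+0) = 10.5600; S(1,+1) = 12.9172
  k=2: S(2,-2) = 7.0576; S(2,-1) = 8.6330; S(2,+0) = 10.5600; S(2,+1) = 12.9172; S(2,+2) = 15.8005
Terminal payoffs V(N, j) = max(K - S_T, 0):
  V(2,-2) = 2.492414; V(2,-1) = 0.917034; V(2,+0) = 0.000000; V(2,+1) = 0.000000; V(2,+2) = 0.000000
Backward induction: V(k, j) = exp(-r*dt) * [p_u * V(k+1, j+1) + p_m * V(k+1, j) + p_d * V(k+1, j-1)]
  V(1,-1) = exp(-r*dt) * [p_u*0.000000 + p_m*0.917034 + p_d*2.492414] = 1.067638
  V(1,+0) = exp(-r*dt) * [p_u*0.000000 + p_m*0.000000 + p_d*0.917034] = 0.168030
  V(1,+1) = exp(-r*dt) * [p_u*0.000000 + p_m*0.000000 + p_d*0.000000] = 0.000000
  V(0,+0) = exp(-r*dt) * [p_u*0.000000 + p_m*0.168030 + p_d*1.067638] = 0.307570


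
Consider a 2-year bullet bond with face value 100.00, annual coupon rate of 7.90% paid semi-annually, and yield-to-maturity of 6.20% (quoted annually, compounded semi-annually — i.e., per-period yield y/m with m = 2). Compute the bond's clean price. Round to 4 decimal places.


Answer: Price = 103.1520

Derivation:
Coupon per period c = face * coupon_rate / m = 3.950000
Periods per year m = 2; per-period yield y/m = 0.031000
Number of cashflows N = 4
Cashflows (t years, CF_t, discount factor 1/(1+y/m)^(m*t), PV):
  t = 0.5000: CF_t = 3.950000, DF = 0.969932, PV = 3.831232
  t = 1.0000: CF_t = 3.950000, DF = 0.940768, PV = 3.716035
  t = 1.5000: CF_t = 3.950000, DF = 0.912481, PV = 3.604301
  t = 2.0000: CF_t = 103.950000, DF = 0.885045, PV = 92.000425
Price P = sum_t PV_t = 103.151993


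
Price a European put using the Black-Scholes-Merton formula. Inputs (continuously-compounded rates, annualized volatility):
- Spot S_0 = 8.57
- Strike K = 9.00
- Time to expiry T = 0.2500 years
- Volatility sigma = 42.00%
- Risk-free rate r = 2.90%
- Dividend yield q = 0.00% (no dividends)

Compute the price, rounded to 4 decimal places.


d1 = (ln(S/K) + (r - q + 0.5*sigma^2) * T) / (sigma * sqrt(T)) = -0.09360402
d2 = d1 - sigma * sqrt(T) = -0.30360402
exp(-rT) = 0.99277622; exp(-qT) = 1.00000000
P = K * exp(-rT) * N(-d2) - S_0 * exp(-qT) * N(-d1)
N(-d1) = 0.53728814; N(-d2) = 0.61928521
P = 9.0000 * 0.99277622 * 0.61928521 - 8.5700 * 1.00000000 * 0.53728814 = 0.9287

Answer: Price = 0.9287


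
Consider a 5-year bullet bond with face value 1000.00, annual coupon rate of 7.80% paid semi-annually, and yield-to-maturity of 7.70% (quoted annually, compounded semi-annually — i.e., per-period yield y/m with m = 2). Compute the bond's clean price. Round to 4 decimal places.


Answer: Price = 1004.0859

Derivation:
Coupon per period c = face * coupon_rate / m = 39.000000
Periods per year m = 2; per-period yield y/m = 0.038500
Number of cashflows N = 10
Cashflows (t years, CF_t, discount factor 1/(1+y/m)^(m*t), PV):
  t = 0.5000: CF_t = 39.000000, DF = 0.962927, PV = 37.554165
  t = 1.0000: CF_t = 39.000000, DF = 0.927229, PV = 36.161930
  t = 1.5000: CF_t = 39.000000, DF = 0.892854, PV = 34.821310
  t = 2.0000: CF_t = 39.000000, DF = 0.859754, PV = 33.530390
  t = 2.5000: CF_t = 39.000000, DF = 0.827880, PV = 32.287328
  t = 3.0000: CF_t = 39.000000, DF = 0.797188, PV = 31.090349
  t = 3.5000: CF_t = 39.000000, DF = 0.767635, PV = 29.937746
  t = 4.0000: CF_t = 39.000000, DF = 0.739176, PV = 28.827873
  t = 4.5000: CF_t = 39.000000, DF = 0.711773, PV = 27.759146
  t = 5.0000: CF_t = 1039.000000, DF = 0.685386, PV = 712.115664
Price P = sum_t PV_t = 1004.085901


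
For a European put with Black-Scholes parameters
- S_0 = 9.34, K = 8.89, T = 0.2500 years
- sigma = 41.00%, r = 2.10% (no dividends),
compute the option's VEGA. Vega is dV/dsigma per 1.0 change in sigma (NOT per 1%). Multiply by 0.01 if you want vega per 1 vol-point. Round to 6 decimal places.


Answer: Vega = 1.740454

Derivation:
d1 = 0.3689839157; d2 = 0.1639839157
phi(d1) = 0.3726882133; exp(-qT) = 1.0000000000; exp(-rT) = 0.9947637572
Vega = S * exp(-qT) * phi(d1) * sqrt(T) = 9.3400 * 1.0000000000 * 0.3726882133 * 0.5000000000 = 1.740454


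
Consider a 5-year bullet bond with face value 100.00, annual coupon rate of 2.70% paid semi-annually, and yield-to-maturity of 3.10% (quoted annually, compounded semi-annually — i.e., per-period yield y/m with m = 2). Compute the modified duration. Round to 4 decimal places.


Answer: Modified duration = 4.6355

Derivation:
Coupon per period c = face * coupon_rate / m = 1.350000
Periods per year m = 2; per-period yield y/m = 0.015500
Number of cashflows N = 10
Cashflows (t years, CF_t, discount factor 1/(1+y/m)^(m*t), PV):
  t = 0.5000: CF_t = 1.350000, DF = 0.984737, PV = 1.329394
  t = 1.0000: CF_t = 1.350000, DF = 0.969706, PV = 1.309103
  t = 1.5000: CF_t = 1.350000, DF = 0.954905, PV = 1.289122
  t = 2.0000: CF_t = 1.350000, DF = 0.940330, PV = 1.269445
  t = 2.5000: CF_t = 1.350000, DF = 0.925977, PV = 1.250069
  t = 3.0000: CF_t = 1.350000, DF = 0.911844, PV = 1.230989
  t = 3.5000: CF_t = 1.350000, DF = 0.897926, PV = 1.212200
  t = 4.0000: CF_t = 1.350000, DF = 0.884220, PV = 1.193698
  t = 4.5000: CF_t = 1.350000, DF = 0.870724, PV = 1.175478
  t = 5.0000: CF_t = 101.350000, DF = 0.857434, PV = 86.900940
Price P = sum_t PV_t = 98.160439
First compute Macaulay numerator sum_t t * PV_t:
  t * PV_t at t = 0.5000: 0.664697
  t * PV_t at t = 1.0000: 1.309103
  t * PV_t at t = 1.5000: 1.933683
  t * PV_t at t = 2.0000: 2.538891
  t * PV_t at t = 2.5000: 3.125174
  t * PV_t at t = 3.0000: 3.692967
  t * PV_t at t = 3.5000: 4.242700
  t * PV_t at t = 4.0000: 4.774791
  t * PV_t at t = 4.5000: 5.289650
  t * PV_t at t = 5.0000: 434.504701
Macaulay duration D = 462.076357 / 98.160439 = 4.707358
Modified duration = D / (1 + y/m) = 4.707358 / (1 + 0.015500) = 4.635508


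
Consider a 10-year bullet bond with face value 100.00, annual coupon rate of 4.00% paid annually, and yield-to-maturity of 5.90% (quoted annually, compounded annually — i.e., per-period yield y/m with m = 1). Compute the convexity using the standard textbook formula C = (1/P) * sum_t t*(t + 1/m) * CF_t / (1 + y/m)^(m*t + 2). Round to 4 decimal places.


Answer: Convexity = 76.1249

Derivation:
Coupon per period c = face * coupon_rate / m = 4.000000
Periods per year m = 1; per-period yield y/m = 0.059000
Number of cashflows N = 10
Cashflows (t years, CF_t, discount factor 1/(1+y/m)^(m*t), PV):
  t = 1.0000: CF_t = 4.000000, DF = 0.944287, PV = 3.777148
  t = 2.0000: CF_t = 4.000000, DF = 0.891678, PV = 3.566712
  t = 3.0000: CF_t = 4.000000, DF = 0.842000, PV = 3.368000
  t = 4.0000: CF_t = 4.000000, DF = 0.795090, PV = 3.180359
  t = 5.0000: CF_t = 4.000000, DF = 0.750793, PV = 3.003172
  t = 6.0000: CF_t = 4.000000, DF = 0.708964, PV = 2.835856
  t = 7.0000: CF_t = 4.000000, DF = 0.669466, PV = 2.677862
  t = 8.0000: CF_t = 4.000000, DF = 0.632168, PV = 2.528671
  t = 9.0000: CF_t = 4.000000, DF = 0.596948, PV = 2.387791
  t = 10.0000: CF_t = 104.000000, DF = 0.563690, PV = 58.623769
Price P = sum_t PV_t = 85.949342
Convexity numerator sum_t t*(t + 1/m) * CF_t / (1+y/m)^(m*t + 2):
  t = 1.0000: term = 6.736000
  t = 2.0000: term = 19.082154
  t = 3.0000: term = 36.038063
  t = 4.0000: term = 56.717127
  t = 5.0000: term = 80.335874
  t = 6.0000: term = 106.204178
  t = 7.0000: term = 133.716308
  t = 8.0000: term = 162.342746
  t = 9.0000: term = 191.622693
  t = 10.0000: term = 5750.088158
Convexity = (1/P) * sum = 6542.883302 / 85.949342 = 76.124880


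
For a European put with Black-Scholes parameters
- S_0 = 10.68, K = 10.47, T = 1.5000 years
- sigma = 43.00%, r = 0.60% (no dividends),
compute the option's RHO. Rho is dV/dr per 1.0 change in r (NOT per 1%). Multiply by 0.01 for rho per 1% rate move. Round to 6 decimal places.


Answer: Rho = -9.067589

Derivation:
d1 = 0.3181180976; d2 = -0.2085221971
phi(d1) = 0.3792581788; exp(-qT) = 1.0000000000; exp(-rT) = 0.9910403788
N(-d2) = 0.5825893736
Rho = -K*T*exp(-rT)*N(-d2) = -10.4700 * 1.5000 * 0.9910403788 * 0.5825893736 = -9.067589


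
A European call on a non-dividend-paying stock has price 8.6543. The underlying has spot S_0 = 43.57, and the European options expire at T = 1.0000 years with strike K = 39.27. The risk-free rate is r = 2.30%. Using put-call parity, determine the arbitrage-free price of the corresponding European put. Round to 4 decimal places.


Put-call parity: C - P = S_0 * exp(-qT) - K * exp(-rT).
S_0 * exp(-qT) = 43.5700 * 1.00000000 = 43.57000000
K * exp(-rT) = 39.2700 * 0.97726248 = 38.37709774
P = C - S*exp(-qT) + K*exp(-rT)
P = 8.6543 - 43.57000000 + 38.37709774 = 3.4614

Answer: Put price = 3.4614


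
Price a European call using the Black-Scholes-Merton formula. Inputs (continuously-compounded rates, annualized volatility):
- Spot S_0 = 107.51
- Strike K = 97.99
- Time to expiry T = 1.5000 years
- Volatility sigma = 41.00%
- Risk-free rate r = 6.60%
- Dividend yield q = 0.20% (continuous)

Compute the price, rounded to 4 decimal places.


Answer: Price = 29.9616

Derivation:
d1 = (ln(S/K) + (r - q + 0.5*sigma^2) * T) / (sigma * sqrt(T)) = 0.62689698
d2 = d1 - sigma * sqrt(T) = 0.12475158
exp(-rT) = 0.90574271; exp(-qT) = 0.99700450
C = S_0 * exp(-qT) * N(d1) - K * exp(-rT) * N(d2)
N(d1) = 0.73463662; N(d2) = 0.54963989
C = 107.5100 * 0.99700450 * 0.73463662 - 97.9900 * 0.90574271 * 0.54963989 = 29.9616


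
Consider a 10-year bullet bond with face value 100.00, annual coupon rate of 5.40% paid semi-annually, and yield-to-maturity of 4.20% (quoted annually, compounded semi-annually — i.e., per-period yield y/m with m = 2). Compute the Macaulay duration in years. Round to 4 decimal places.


Answer: Macaulay duration = 7.9697 years

Derivation:
Coupon per period c = face * coupon_rate / m = 2.700000
Periods per year m = 2; per-period yield y/m = 0.021000
Number of cashflows N = 20
Cashflows (t years, CF_t, discount factor 1/(1+y/m)^(m*t), PV):
  t = 0.5000: CF_t = 2.700000, DF = 0.979432, PV = 2.644466
  t = 1.0000: CF_t = 2.700000, DF = 0.959287, PV = 2.590075
  t = 1.5000: CF_t = 2.700000, DF = 0.939556, PV = 2.536802
  t = 2.0000: CF_t = 2.700000, DF = 0.920231, PV = 2.484625
  t = 2.5000: CF_t = 2.700000, DF = 0.901304, PV = 2.433521
  t = 3.0000: CF_t = 2.700000, DF = 0.882766, PV = 2.383468
  t = 3.5000: CF_t = 2.700000, DF = 0.864609, PV = 2.334445
  t = 4.0000: CF_t = 2.700000, DF = 0.846826, PV = 2.286430
  t = 4.5000: CF_t = 2.700000, DF = 0.829408, PV = 2.239402
  t = 5.0000: CF_t = 2.700000, DF = 0.812349, PV = 2.193342
  t = 5.5000: CF_t = 2.700000, DF = 0.795640, PV = 2.148229
  t = 6.0000: CF_t = 2.700000, DF = 0.779276, PV = 2.104044
  t = 6.5000: CF_t = 2.700000, DF = 0.763247, PV = 2.060768
  t = 7.0000: CF_t = 2.700000, DF = 0.747549, PV = 2.018382
  t = 7.5000: CF_t = 2.700000, DF = 0.732173, PV = 1.976868
  t = 8.0000: CF_t = 2.700000, DF = 0.717114, PV = 1.936207
  t = 8.5000: CF_t = 2.700000, DF = 0.702364, PV = 1.896383
  t = 9.0000: CF_t = 2.700000, DF = 0.687918, PV = 1.857378
  t = 9.5000: CF_t = 2.700000, DF = 0.673769, PV = 1.819176
  t = 10.0000: CF_t = 102.700000, DF = 0.659911, PV = 67.772827
Price P = sum_t PV_t = 109.716838
Macaulay numerator sum_t t * PV_t:
  t * PV_t at t = 0.5000: 1.322233
  t * PV_t at t = 1.0000: 2.590075
  t * PV_t at t = 1.5000: 3.805203
  t * PV_t at t = 2.0000: 4.969249
  t * PV_t at t = 2.5000: 6.083802
  t * PV_t at t = 3.0000: 7.150404
  t * PV_t at t = 3.5000: 8.170556
  t * PV_t at t = 4.0000: 9.145718
  t * PV_t at t = 4.5000: 10.077310
  t * PV_t at t = 5.0000: 10.966710
  t * PV_t at t = 5.5000: 11.815260
  t * PV_t at t = 6.0000: 12.624265
  t * PV_t at t = 6.5000: 13.394992
  t * PV_t at t = 7.0000: 14.128674
  t * PV_t at t = 7.5000: 14.826509
  t * PV_t at t = 8.0000: 15.489660
  t * PV_t at t = 8.5000: 16.119259
  t * PV_t at t = 9.0000: 16.716406
  t * PV_t at t = 9.5000: 17.282170
  t * PV_t at t = 10.0000: 677.728270
Macaulay duration D = (sum_t t * PV_t) / P = 874.406725 / 109.716838 = 7.969668


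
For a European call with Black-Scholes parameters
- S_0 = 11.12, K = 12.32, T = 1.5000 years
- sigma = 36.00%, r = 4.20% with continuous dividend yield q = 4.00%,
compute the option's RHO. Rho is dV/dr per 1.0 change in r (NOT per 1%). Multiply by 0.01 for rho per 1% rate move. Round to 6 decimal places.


d1 = -0.0051681269; d2 = -0.4460762806
phi(d1) = 0.3989369527; exp(-qT) = 0.9417645336; exp(-rT) = 0.9389434737
N(d2) = 0.3277710729
Rho = K*T*exp(-rT)*N(d2) = 12.3200 * 1.5000 * 0.9389434737 * 0.3277710729 = 5.687377

Answer: Rho = 5.687377


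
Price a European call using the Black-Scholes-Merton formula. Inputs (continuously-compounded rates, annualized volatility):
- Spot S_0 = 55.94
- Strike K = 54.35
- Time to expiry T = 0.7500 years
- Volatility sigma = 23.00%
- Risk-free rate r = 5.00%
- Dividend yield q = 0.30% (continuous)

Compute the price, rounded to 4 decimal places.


d1 = (ln(S/K) + (r - q + 0.5*sigma^2) * T) / (sigma * sqrt(T)) = 0.42132801
d2 = d1 - sigma * sqrt(T) = 0.22214216
exp(-rT) = 0.96319442; exp(-qT) = 0.99775253
C = S_0 * exp(-qT) * N(d1) - K * exp(-rT) * N(d2)
N(d1) = 0.66324221; N(d2) = 0.58789839
C = 55.9400 * 0.99775253 * 0.66324221 - 54.3500 * 0.96319442 * 0.58789839 = 6.2421

Answer: Price = 6.2421


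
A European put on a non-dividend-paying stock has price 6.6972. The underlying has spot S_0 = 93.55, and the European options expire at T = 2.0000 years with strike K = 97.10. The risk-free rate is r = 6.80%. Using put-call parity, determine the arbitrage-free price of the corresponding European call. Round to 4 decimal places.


Answer: Call price = 15.4942

Derivation:
Put-call parity: C - P = S_0 * exp(-qT) - K * exp(-rT).
S_0 * exp(-qT) = 93.5500 * 1.00000000 = 93.55000000
K * exp(-rT) = 97.1000 * 0.87284263 = 84.75301961
C = P + S*exp(-qT) - K*exp(-rT)
C = 6.6972 + 93.55000000 - 84.75301961 = 15.4942


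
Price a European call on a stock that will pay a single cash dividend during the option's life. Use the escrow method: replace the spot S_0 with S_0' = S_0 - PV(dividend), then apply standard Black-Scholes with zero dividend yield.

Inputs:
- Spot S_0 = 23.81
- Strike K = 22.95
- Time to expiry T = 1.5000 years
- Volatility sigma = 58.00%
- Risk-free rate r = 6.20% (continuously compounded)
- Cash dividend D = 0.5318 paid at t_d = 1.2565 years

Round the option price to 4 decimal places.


PV(D) = D * exp(-r * t_d) = 0.5318 * 0.92505415 = 0.49194380
S_0' = S_0 - PV(D) = 23.8100 - 0.49194380 = 23.31805620
d1 = (ln(S_0'/K) + (r + sigma^2/2)*T) / (sigma*sqrt(T)) = 0.50849446
d2 = d1 - sigma*sqrt(T) = -0.20185757
exp(-rT) = 0.91119350
N(d1) = 0.69444669; N(d2) = 0.42001404
C = S_0' * N(d1) - K * exp(-rT) * N(d2) = 23.31805620 * 0.69444669 - 22.9500 * 0.91119350 * 0.42001404 = 7.4099

Answer: Price = 7.4099


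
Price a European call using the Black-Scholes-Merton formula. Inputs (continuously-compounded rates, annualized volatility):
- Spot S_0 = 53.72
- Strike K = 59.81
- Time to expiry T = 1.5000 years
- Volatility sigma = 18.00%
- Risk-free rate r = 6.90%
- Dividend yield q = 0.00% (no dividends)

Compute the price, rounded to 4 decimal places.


Answer: Price = 4.6203

Derivation:
d1 = (ln(S/K) + (r - q + 0.5*sigma^2) * T) / (sigma * sqrt(T)) = 0.09259298
d2 = d1 - sigma * sqrt(T) = -0.12786109
exp(-rT) = 0.90167602; exp(-qT) = 1.00000000
C = S_0 * exp(-qT) * N(d1) - K * exp(-rT) * N(d2)
N(d1) = 0.53688654; N(d2) = 0.44912945
C = 53.7200 * 1.00000000 * 0.53688654 - 59.8100 * 0.90167602 * 0.44912945 = 4.6203


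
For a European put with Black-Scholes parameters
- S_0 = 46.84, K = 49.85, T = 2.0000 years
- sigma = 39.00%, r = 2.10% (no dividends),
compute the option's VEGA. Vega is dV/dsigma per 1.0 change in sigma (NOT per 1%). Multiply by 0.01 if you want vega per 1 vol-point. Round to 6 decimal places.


d1 = 0.2390003557; d2 = -0.3125429336
phi(d1) = 0.3877094275; exp(-qT) = 1.0000000000; exp(-rT) = 0.9588697806
Vega = S * exp(-qT) * phi(d1) * sqrt(T) = 46.8400 * 1.0000000000 * 0.3877094275 * 1.4142135624 = 25.682556

Answer: Vega = 25.682556


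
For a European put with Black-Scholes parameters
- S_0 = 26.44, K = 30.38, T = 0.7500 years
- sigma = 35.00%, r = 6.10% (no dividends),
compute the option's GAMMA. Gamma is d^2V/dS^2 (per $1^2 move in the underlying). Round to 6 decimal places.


Answer: Gamma = 0.049179

Derivation:
d1 = -0.1557822404; d2 = -0.4588911318
phi(d1) = 0.3941307443; exp(-qT) = 1.0000000000; exp(-rT) = 0.9552807525
Gamma = exp(-qT) * phi(d1) / (S * sigma * sqrt(T)) = 1.0000000000 * 0.3941307443 / (26.4400 * 0.3500 * 0.8660254038) = 0.049179


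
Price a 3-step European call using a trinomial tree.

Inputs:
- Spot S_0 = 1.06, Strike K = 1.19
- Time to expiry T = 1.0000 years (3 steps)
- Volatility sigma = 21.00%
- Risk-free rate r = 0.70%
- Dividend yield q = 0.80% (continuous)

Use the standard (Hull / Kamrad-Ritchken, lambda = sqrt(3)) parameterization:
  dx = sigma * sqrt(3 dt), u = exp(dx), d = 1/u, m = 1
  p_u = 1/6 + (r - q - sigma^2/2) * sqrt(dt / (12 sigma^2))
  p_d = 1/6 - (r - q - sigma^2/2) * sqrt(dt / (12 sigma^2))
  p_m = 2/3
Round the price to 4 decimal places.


dt = T/N = 0.333333; dx = sigma*sqrt(3*dt) = 0.210000
u = exp(dx) = 1.233678; d = 1/u = 0.810584
p_u = 0.148373, p_m = 0.666667, p_d = 0.184960
Discount per step: exp(-r*dt) = 0.997669
Stock lattice S(k, j) with j the centered position index:
  k=0: S(0,+0) = 1.0600
  k=1: S(1,-1) = 0.8592; S(1,+0) = 1.0600; S(1,+1) = 1.3077
  k=2: S(2,-2) = 0.6965; S(2,-1) = 0.8592; S(2,+0) = 1.0600; S(2,+1) = 1.3077; S(2,+2) = 1.6133
  k=3: S(3,-3) = 0.5645; S(3,-2) = 0.6965; S(3,-1) = 0.8592; S(3,+0) = 1.0600; S(3,+1) = 1.3077; S(3,+2) = 1.6133; S(3,+3) = 1.9903
Terminal payoffs V(N, j) = max(S_T - K, 0):
  V(3,-3) = 0.000000; V(3,-2) = 0.000000; V(3,-1) = 0.000000; V(3,+0) = 0.000000; V(3,+1) = 0.117699; V(3,+2) = 0.423279; V(3,+3) = 0.800267
Backward induction: V(k, j) = exp(-r*dt) * [p_u * V(k+1, j+1) + p_m * V(k+1, j) + p_d * V(k+1, j-1)]
  V(2,-2) = exp(-r*dt) * [p_u*0.000000 + p_m*0.000000 + p_d*0.000000] = 0.000000
  V(2,-1) = exp(-r*dt) * [p_u*0.000000 + p_m*0.000000 + p_d*0.000000] = 0.000000
  V(2,+0) = exp(-r*dt) * [p_u*0.117699 + p_m*0.000000 + p_d*0.000000] = 0.017423
  V(2,+1) = exp(-r*dt) * [p_u*0.423279 + p_m*0.117699 + p_d*0.000000] = 0.140940
  V(2,+2) = exp(-r*dt) * [p_u*0.800267 + p_m*0.423279 + p_d*0.117699] = 0.421709
  V(1,-1) = exp(-r*dt) * [p_u*0.017423 + p_m*0.000000 + p_d*0.000000] = 0.002579
  V(1,+0) = exp(-r*dt) * [p_u*0.140940 + p_m*0.017423 + p_d*0.000000] = 0.032451
  V(1,+1) = exp(-r*dt) * [p_u*0.421709 + p_m*0.140940 + p_d*0.017423] = 0.159380
  V(0,+0) = exp(-r*dt) * [p_u*0.159380 + p_m*0.032451 + p_d*0.002579] = 0.045652

Answer: Price = V(0,0) = 0.0457


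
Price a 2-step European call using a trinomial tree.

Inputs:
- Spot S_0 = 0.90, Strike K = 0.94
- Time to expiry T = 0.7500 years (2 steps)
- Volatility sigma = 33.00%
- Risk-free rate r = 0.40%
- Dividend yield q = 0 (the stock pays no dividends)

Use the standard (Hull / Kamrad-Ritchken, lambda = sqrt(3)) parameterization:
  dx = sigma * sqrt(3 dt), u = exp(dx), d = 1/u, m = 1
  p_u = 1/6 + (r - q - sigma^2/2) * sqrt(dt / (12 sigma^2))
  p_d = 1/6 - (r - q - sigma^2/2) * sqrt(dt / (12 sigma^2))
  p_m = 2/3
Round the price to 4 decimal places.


dt = T/N = 0.375000; dx = sigma*sqrt(3*dt) = 0.350018
u = exp(dx) = 1.419093; d = 1/u = 0.704676
p_u = 0.139641, p_m = 0.666667, p_d = 0.193692
Discount per step: exp(-r*dt) = 0.998501
Stock lattice S(k, j) with j the centered position index:
  k=0: S(0,+0) = 0.9000
  k=1: S(1,-1) = 0.6342; S(1,+0) = 0.9000; S(1,+1) = 1.2772
  k=2: S(2,-2) = 0.4469; S(2,-1) = 0.6342; S(2,+0) = 0.9000; S(2,+1) = 1.2772; S(2,+2) = 1.8124
Terminal payoffs V(N, j) = max(S_T - K, 0):
  V(2,-2) = 0.000000; V(2,-1) = 0.000000; V(2,+0) = 0.000000; V(2,+1) = 0.337184; V(2,+2) = 0.872442
Backward induction: V(k, j) = exp(-r*dt) * [p_u * V(k+1, j+1) + p_m * V(k+1, j) + p_d * V(k+1, j-1)]
  V(1,-1) = exp(-r*dt) * [p_u*0.000000 + p_m*0.000000 + p_d*0.000000] = 0.000000
  V(1,+0) = exp(-r*dt) * [p_u*0.337184 + p_m*0.000000 + p_d*0.000000] = 0.047014
  V(1,+1) = exp(-r*dt) * [p_u*0.872442 + p_m*0.337184 + p_d*0.000000] = 0.346098
  V(0,+0) = exp(-r*dt) * [p_u*0.346098 + p_m*0.047014 + p_d*0.000000] = 0.079553

Answer: Price = V(0,0) = 0.0796


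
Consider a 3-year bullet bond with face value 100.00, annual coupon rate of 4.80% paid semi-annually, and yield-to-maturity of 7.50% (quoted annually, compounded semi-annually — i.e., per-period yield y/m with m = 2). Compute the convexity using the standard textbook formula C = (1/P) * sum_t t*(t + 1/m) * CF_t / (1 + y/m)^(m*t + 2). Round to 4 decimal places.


Answer: Convexity = 8.9874

Derivation:
Coupon per period c = face * coupon_rate / m = 2.400000
Periods per year m = 2; per-period yield y/m = 0.037500
Number of cashflows N = 6
Cashflows (t years, CF_t, discount factor 1/(1+y/m)^(m*t), PV):
  t = 0.5000: CF_t = 2.400000, DF = 0.963855, PV = 2.313253
  t = 1.0000: CF_t = 2.400000, DF = 0.929017, PV = 2.229641
  t = 1.5000: CF_t = 2.400000, DF = 0.895438, PV = 2.149052
  t = 2.0000: CF_t = 2.400000, DF = 0.863073, PV = 2.071375
  t = 2.5000: CF_t = 2.400000, DF = 0.831878, PV = 1.996506
  t = 3.0000: CF_t = 102.400000, DF = 0.801810, PV = 82.105325
Price P = sum_t PV_t = 92.865153
Convexity numerator sum_t t*(t + 1/m) * CF_t / (1+y/m)^(m*t + 2):
  t = 0.5000: term = 1.074526
  t = 1.0000: term = 3.107063
  t = 1.5000: term = 5.989519
  t = 2.0000: term = 9.621718
  t = 2.5000: term = 13.910917
  t = 3.0000: term = 800.911284
Convexity = (1/P) * sum = 834.615028 / 92.865153 = 8.987387


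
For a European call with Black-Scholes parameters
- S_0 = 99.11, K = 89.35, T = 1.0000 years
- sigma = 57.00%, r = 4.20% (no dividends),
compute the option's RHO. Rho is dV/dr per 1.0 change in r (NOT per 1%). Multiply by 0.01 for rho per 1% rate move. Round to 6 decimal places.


Answer: Rho = 41.831406

Derivation:
d1 = 0.5405598295; d2 = -0.0294401705
phi(d1) = 0.3447137220; exp(-qT) = 1.0000000000; exp(-rT) = 0.9588697806
N(d2) = 0.4882567676
Rho = K*T*exp(-rT)*N(d2) = 89.3500 * 1.0000 * 0.9588697806 * 0.4882567676 = 41.831406


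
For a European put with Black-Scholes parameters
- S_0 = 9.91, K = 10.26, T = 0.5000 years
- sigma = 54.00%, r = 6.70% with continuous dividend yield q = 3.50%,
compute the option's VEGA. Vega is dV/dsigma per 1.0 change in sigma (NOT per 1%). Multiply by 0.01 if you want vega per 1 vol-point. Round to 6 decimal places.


Answer: Vega = 2.719536

Derivation:
d1 = 0.1419229008; d2 = -0.2399147611
phi(d1) = 0.3949446746; exp(-qT) = 0.9826522357; exp(-rT) = 0.9670549112
Vega = S * exp(-qT) * phi(d1) * sqrt(T) = 9.9100 * 0.9826522357 * 0.3949446746 * 0.7071067812 = 2.719536


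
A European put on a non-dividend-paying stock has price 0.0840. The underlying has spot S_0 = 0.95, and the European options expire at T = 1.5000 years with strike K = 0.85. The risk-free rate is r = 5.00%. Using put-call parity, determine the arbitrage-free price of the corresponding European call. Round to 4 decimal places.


Answer: Call price = 0.2454

Derivation:
Put-call parity: C - P = S_0 * exp(-qT) - K * exp(-rT).
S_0 * exp(-qT) = 0.9500 * 1.00000000 = 0.95000000
K * exp(-rT) = 0.8500 * 0.92774349 = 0.78858196
C = P + S*exp(-qT) - K*exp(-rT)
C = 0.0840 + 0.95000000 - 0.78858196 = 0.2454


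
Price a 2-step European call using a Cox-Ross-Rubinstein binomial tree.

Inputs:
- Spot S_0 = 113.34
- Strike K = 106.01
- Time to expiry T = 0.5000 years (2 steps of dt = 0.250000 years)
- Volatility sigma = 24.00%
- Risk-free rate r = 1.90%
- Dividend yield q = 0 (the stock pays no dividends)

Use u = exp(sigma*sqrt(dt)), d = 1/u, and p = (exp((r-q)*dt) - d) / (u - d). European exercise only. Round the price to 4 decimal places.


dt = T/N = 0.250000
u = exp(sigma*sqrt(dt)) = 1.127497; d = 1/u = 0.886920
p = (exp((r-q)*dt) - d) / (u - d) = 0.489827
Discount per step: exp(-r*dt) = 0.995261
Stock lattice S(k, i) with i counting down-moves:
  k=0: S(0,0) = 113.3400
  k=1: S(1,0) = 127.7905; S(1,1) = 100.5236
  k=2: S(2,0) = 144.0834; S(2,1) = 113.3400; S(2,2) = 89.1564
Terminal payoffs V(N, i) = max(S_T - K, 0):
  V(2,0) = 38.073379; V(2,1) = 7.330000; V(2,2) = 0.000000
Backward induction: V(k, i) = exp(-r*dt) * [p * V(k+1, i) + (1-p) * V(k+1, i+1)].
  V(1,0) = exp(-r*dt) * [p*38.073379 + (1-p)*7.330000] = 22.282847
  V(1,1) = exp(-r*dt) * [p*7.330000 + (1-p)*0.000000] = 3.573419
  V(0,0) = exp(-r*dt) * [p*22.282847 + (1-p)*3.573419] = 12.677444

Answer: Price = V(0,0) = 12.6774


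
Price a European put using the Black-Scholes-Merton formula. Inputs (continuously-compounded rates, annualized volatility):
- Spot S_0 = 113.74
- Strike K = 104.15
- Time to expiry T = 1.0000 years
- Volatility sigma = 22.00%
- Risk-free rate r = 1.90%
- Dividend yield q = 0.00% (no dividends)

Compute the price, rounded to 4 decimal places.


Answer: Price = 4.7745

Derivation:
d1 = (ln(S/K) + (r - q + 0.5*sigma^2) * T) / (sigma * sqrt(T)) = 0.59674079
d2 = d1 - sigma * sqrt(T) = 0.37674079
exp(-rT) = 0.98117936; exp(-qT) = 1.00000000
P = K * exp(-rT) * N(-d2) - S_0 * exp(-qT) * N(-d1)
N(-d1) = 0.27534023; N(-d2) = 0.35318312
P = 104.1500 * 0.98117936 * 0.35318312 - 113.7400 * 1.00000000 * 0.27534023 = 4.7745


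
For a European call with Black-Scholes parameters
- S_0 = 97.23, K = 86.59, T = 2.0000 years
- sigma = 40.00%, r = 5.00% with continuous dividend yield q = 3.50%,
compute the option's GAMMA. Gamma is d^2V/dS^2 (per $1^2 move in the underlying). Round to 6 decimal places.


Answer: Gamma = 0.005843

Derivation:
d1 = 0.5407510197; d2 = -0.0249344053
phi(d1) = 0.3446780914; exp(-qT) = 0.9323938199; exp(-rT) = 0.9048374180
Gamma = exp(-qT) * phi(d1) / (S * sigma * sqrt(T)) = 0.9323938199 * 0.3446780914 / (97.2300 * 0.4000 * 1.4142135624) = 0.005843


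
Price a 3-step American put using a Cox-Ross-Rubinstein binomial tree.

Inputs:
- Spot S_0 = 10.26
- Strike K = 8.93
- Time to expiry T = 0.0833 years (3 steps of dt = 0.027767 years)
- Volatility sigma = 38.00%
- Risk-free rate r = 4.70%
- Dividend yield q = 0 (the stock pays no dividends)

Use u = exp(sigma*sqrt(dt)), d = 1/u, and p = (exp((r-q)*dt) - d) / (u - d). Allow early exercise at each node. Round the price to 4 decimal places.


Answer: Price = V(0,0) = 0.0573

Derivation:
dt = T/N = 0.027767
u = exp(sigma*sqrt(dt)) = 1.065368; d = 1/u = 0.938642
p = (exp((r-q)*dt) - d) / (u - d) = 0.494480
Discount per step: exp(-r*dt) = 0.998696
Stock lattice S(k, i) with i counting down-moves:
  k=0: S(0,0) = 10.2600
  k=1: S(1,0) = 10.9307; S(1,1) = 9.6305
  k=2: S(2,0) = 11.6452; S(2,1) = 10.2600; S(2,2) = 9.0396
  k=3: S(3,0) = 12.4064; S(3,1) = 10.9307; S(3,2) = 9.6305; S(3,3) = 8.4849
Terminal payoffs V(N, i) = max(K - S_T, 0):
  V(3,0) = 0.000000; V(3,1) = 0.000000; V(3,2) = 0.000000; V(3,3) = 0.445077
Backward induction: V(k, i) = exp(-r*dt) * [p * V(k+1, i) + (1-p) * V(k+1, i+1)]; then take max(V_cont, immediate exercise) for American.
  V(2,0) = exp(-r*dt) * [p*0.000000 + (1-p)*0.000000] = 0.000000; exercise = 0.000000; V(2,0) = max -> 0.000000
  V(2,1) = exp(-r*dt) * [p*0.000000 + (1-p)*0.000000] = 0.000000; exercise = 0.000000; V(2,1) = max -> 0.000000
  V(2,2) = exp(-r*dt) * [p*0.000000 + (1-p)*0.445077] = 0.224702; exercise = 0.000000; V(2,2) = max -> 0.224702
  V(1,0) = exp(-r*dt) * [p*0.000000 + (1-p)*0.000000] = 0.000000; exercise = 0.000000; V(1,0) = max -> 0.000000
  V(1,1) = exp(-r*dt) * [p*0.000000 + (1-p)*0.224702] = 0.113443; exercise = 0.000000; V(1,1) = max -> 0.113443
  V(0,0) = exp(-r*dt) * [p*0.000000 + (1-p)*0.113443] = 0.057273; exercise = 0.000000; V(0,0) = max -> 0.057273


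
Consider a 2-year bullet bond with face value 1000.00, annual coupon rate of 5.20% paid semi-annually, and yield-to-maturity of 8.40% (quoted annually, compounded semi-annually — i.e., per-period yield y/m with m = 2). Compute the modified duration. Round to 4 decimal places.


Answer: Modified duration = 1.8452

Derivation:
Coupon per period c = face * coupon_rate / m = 26.000000
Periods per year m = 2; per-period yield y/m = 0.042000
Number of cashflows N = 4
Cashflows (t years, CF_t, discount factor 1/(1+y/m)^(m*t), PV):
  t = 0.5000: CF_t = 26.000000, DF = 0.959693, PV = 24.952015
  t = 1.0000: CF_t = 26.000000, DF = 0.921010, PV = 23.946272
  t = 1.5000: CF_t = 26.000000, DF = 0.883887, PV = 22.981067
  t = 2.0000: CF_t = 1026.000000, DF = 0.848260, PV = 870.315032
Price P = sum_t PV_t = 942.194387
First compute Macaulay numerator sum_t t * PV_t:
  t * PV_t at t = 0.5000: 12.476008
  t * PV_t at t = 1.0000: 23.946272
  t * PV_t at t = 1.5000: 34.471601
  t * PV_t at t = 2.0000: 1740.630065
Macaulay duration D = 1811.523945 / 942.194387 = 1.922665
Modified duration = D / (1 + y/m) = 1.922665 / (1 + 0.042000) = 1.845168


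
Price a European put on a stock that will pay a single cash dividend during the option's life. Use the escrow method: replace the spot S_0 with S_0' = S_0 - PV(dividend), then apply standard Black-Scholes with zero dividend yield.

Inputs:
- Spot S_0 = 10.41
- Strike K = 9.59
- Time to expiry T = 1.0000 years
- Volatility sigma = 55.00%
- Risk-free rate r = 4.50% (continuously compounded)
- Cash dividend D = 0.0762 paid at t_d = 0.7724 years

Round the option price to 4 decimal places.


Answer: Price = 1.5777

Derivation:
PV(D) = D * exp(-r * t_d) = 0.0762 * 0.96583912 = 0.07359694
S_0' = S_0 - PV(D) = 10.4100 - 0.07359694 = 10.33640306
d1 = (ln(S_0'/K) + (r + sigma^2/2)*T) / (sigma*sqrt(T)) = 0.49309282
d2 = d1 - sigma*sqrt(T) = -0.05690718
exp(-rT) = 0.95599748
N(-d1) = 0.31097350; N(-d2) = 0.52269043
P = K * exp(-rT) * N(-d2) - S_0' * N(-d1) = 9.5900 * 0.95599748 * 0.52269043 - 10.33640306 * 0.31097350 = 1.5777


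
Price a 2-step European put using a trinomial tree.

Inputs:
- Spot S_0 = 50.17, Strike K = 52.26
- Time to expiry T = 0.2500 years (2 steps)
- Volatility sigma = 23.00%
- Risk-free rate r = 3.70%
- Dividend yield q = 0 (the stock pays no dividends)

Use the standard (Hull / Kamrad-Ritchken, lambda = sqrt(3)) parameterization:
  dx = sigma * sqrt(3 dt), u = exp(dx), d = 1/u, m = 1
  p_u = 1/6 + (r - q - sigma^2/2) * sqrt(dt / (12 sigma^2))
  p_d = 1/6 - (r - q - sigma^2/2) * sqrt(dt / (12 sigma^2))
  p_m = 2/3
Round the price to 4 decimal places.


dt = T/N = 0.125000; dx = sigma*sqrt(3*dt) = 0.140846
u = exp(dx) = 1.151247; d = 1/u = 0.868623
p_u = 0.171348, p_m = 0.666667, p_d = 0.161985
Discount per step: exp(-r*dt) = 0.995386
Stock lattice S(k, j) with j the centered position index:
  k=0: S(0,+0) = 50.1700
  k=1: S(1,-1) = 43.5788; S(1,+0) = 50.1700; S(1,+1) = 57.7581
  k=2: S(2,-2) = 37.8536; S(2,-1) = 43.5788; S(2,+0) = 50.1700; S(2,+1) = 57.7581; S(2,+2) = 66.4938
Terminal payoffs V(N, j) = max(K - S_T, 0):
  V(2,-2) = 14.406406; V(2,-1) = 8.681166; V(2,+0) = 2.090000; V(2,+1) = 0.000000; V(2,+2) = 0.000000
Backward induction: V(k, j) = exp(-r*dt) * [p_u * V(k+1, j+1) + p_m * V(k+1, j) + p_d * V(k+1, j-1)]
  V(1,-1) = exp(-r*dt) * [p_u*2.090000 + p_m*8.681166 + p_d*14.406406] = 8.440059
  V(1,+0) = exp(-r*dt) * [p_u*0.000000 + p_m*2.090000 + p_d*8.681166] = 2.786635
  V(1,+1) = exp(-r*dt) * [p_u*0.000000 + p_m*0.000000 + p_d*2.090000] = 0.336987
  V(0,+0) = exp(-r*dt) * [p_u*0.336987 + p_m*2.786635 + p_d*8.440059] = 3.267516

Answer: Price = V(0,0) = 3.2675


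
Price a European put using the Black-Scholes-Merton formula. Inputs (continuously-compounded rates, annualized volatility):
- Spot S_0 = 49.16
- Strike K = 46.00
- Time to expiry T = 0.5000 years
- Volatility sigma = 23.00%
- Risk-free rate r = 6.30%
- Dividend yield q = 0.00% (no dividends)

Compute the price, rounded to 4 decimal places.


d1 = (ln(S/K) + (r - q + 0.5*sigma^2) * T) / (sigma * sqrt(T)) = 0.68351947
d2 = d1 - sigma * sqrt(T) = 0.52088491
exp(-rT) = 0.96899096; exp(-qT) = 1.00000000
P = K * exp(-rT) * N(-d2) - S_0 * exp(-qT) * N(-d1)
N(-d1) = 0.24713933; N(-d2) = 0.30122347
P = 46.0000 * 0.96899096 * 0.30122347 - 49.1600 * 1.00000000 * 0.24713933 = 1.2772

Answer: Price = 1.2772


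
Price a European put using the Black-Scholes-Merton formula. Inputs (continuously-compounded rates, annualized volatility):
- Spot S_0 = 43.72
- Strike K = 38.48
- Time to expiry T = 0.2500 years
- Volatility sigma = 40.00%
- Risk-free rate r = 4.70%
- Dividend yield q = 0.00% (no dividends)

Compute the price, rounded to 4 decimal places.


Answer: Price = 1.1677

Derivation:
d1 = (ln(S/K) + (r - q + 0.5*sigma^2) * T) / (sigma * sqrt(T)) = 0.79708519
d2 = d1 - sigma * sqrt(T) = 0.59708519
exp(-rT) = 0.98831876; exp(-qT) = 1.00000000
P = K * exp(-rT) * N(-d2) - S_0 * exp(-qT) * N(-d1)
N(-d1) = 0.21270078; N(-d2) = 0.27522525
P = 38.4800 * 0.98831876 * 0.27522525 - 43.7200 * 1.00000000 * 0.21270078 = 1.1677


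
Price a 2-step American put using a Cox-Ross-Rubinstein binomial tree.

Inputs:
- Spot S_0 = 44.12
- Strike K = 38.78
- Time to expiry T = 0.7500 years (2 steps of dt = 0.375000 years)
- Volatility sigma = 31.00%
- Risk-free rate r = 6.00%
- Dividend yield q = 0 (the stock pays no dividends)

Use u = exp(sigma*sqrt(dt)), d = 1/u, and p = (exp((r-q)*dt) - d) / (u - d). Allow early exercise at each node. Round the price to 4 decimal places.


Answer: Price = V(0,0) = 1.9554

Derivation:
dt = T/N = 0.375000
u = exp(sigma*sqrt(dt)) = 1.209051; d = 1/u = 0.827095
p = (exp((r-q)*dt) - d) / (u - d) = 0.512258
Discount per step: exp(-r*dt) = 0.977751
Stock lattice S(k, i) with i counting down-moves:
  k=0: S(0,0) = 44.1200
  k=1: S(1,0) = 53.3433; S(1,1) = 36.4914
  k=2: S(2,0) = 64.4948; S(2,1) = 44.1200; S(2,2) = 30.1819
Terminal payoffs V(N, i) = max(K - S_T, 0):
  V(2,0) = 0.000000; V(2,1) = 0.000000; V(2,2) = 8.598104
Backward induction: V(k, i) = exp(-r*dt) * [p * V(k+1, i) + (1-p) * V(k+1, i+1)]; then take max(V_cont, immediate exercise) for American.
  V(1,0) = exp(-r*dt) * [p*0.000000 + (1-p)*0.000000] = 0.000000; exercise = 0.000000; V(1,0) = max -> 0.000000
  V(1,1) = exp(-r*dt) * [p*0.000000 + (1-p)*8.598104] = 4.100350; exercise = 2.288559; V(1,1) = max -> 4.100350
  V(0,0) = exp(-r*dt) * [p*0.000000 + (1-p)*4.100350] = 1.955417; exercise = 0.000000; V(0,0) = max -> 1.955417


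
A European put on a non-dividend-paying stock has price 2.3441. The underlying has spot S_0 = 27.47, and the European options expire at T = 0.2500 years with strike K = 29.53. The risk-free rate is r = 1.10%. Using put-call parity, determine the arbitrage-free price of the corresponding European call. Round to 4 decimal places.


Answer: Call price = 0.3652

Derivation:
Put-call parity: C - P = S_0 * exp(-qT) - K * exp(-rT).
S_0 * exp(-qT) = 27.4700 * 1.00000000 = 27.47000000
K * exp(-rT) = 29.5300 * 0.99725378 = 29.44890406
C = P + S*exp(-qT) - K*exp(-rT)
C = 2.3441 + 27.47000000 - 29.44890406 = 0.3652


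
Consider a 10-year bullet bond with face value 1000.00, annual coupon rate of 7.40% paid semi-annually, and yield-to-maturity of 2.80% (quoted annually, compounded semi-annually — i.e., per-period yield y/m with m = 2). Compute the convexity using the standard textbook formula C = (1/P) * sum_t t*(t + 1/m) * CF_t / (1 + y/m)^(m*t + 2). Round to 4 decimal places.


Coupon per period c = face * coupon_rate / m = 37.000000
Periods per year m = 2; per-period yield y/m = 0.014000
Number of cashflows N = 20
Cashflows (t years, CF_t, discount factor 1/(1+y/m)^(m*t), PV):
  t = 0.5000: CF_t = 37.000000, DF = 0.986193, PV = 36.489152
  t = 1.0000: CF_t = 37.000000, DF = 0.972577, PV = 35.985357
  t = 1.5000: CF_t = 37.000000, DF = 0.959149, PV = 35.488518
  t = 2.0000: CF_t = 37.000000, DF = 0.945906, PV = 34.998538
  t = 2.5000: CF_t = 37.000000, DF = 0.932847, PV = 34.515324
  t = 3.0000: CF_t = 37.000000, DF = 0.919967, PV = 34.038781
  t = 3.5000: CF_t = 37.000000, DF = 0.907265, PV = 33.568817
  t = 4.0000: CF_t = 37.000000, DF = 0.894739, PV = 33.105342
  t = 4.5000: CF_t = 37.000000, DF = 0.882386, PV = 32.648267
  t = 5.0000: CF_t = 37.000000, DF = 0.870203, PV = 32.197502
  t = 5.5000: CF_t = 37.000000, DF = 0.858188, PV = 31.752960
  t = 6.0000: CF_t = 37.000000, DF = 0.846339, PV = 31.314556
  t = 6.5000: CF_t = 37.000000, DF = 0.834654, PV = 30.882206
  t = 7.0000: CF_t = 37.000000, DF = 0.823130, PV = 30.455824
  t = 7.5000: CF_t = 37.000000, DF = 0.811766, PV = 30.035329
  t = 8.0000: CF_t = 37.000000, DF = 0.800558, PV = 29.620640
  t = 8.5000: CF_t = 37.000000, DF = 0.789505, PV = 29.211677
  t = 9.0000: CF_t = 37.000000, DF = 0.778604, PV = 28.808360
  t = 9.5000: CF_t = 37.000000, DF = 0.767854, PV = 28.410611
  t = 10.0000: CF_t = 1037.000000, DF = 0.757253, PV = 785.271176
Price P = sum_t PV_t = 1398.798936
Convexity numerator sum_t t*(t + 1/m) * CF_t / (1+y/m)^(m*t + 2):
  t = 0.5000: term = 17.744259
  t = 1.0000: term = 52.497807
  t = 1.5000: term = 103.545971
  t = 2.0000: term = 170.193903
  t = 2.5000: term = 251.766129
  t = 3.0000: term = 347.606095
  t = 3.5000: term = 457.075733
  t = 4.0000: term = 579.555030
  t = 4.5000: term = 714.441605
  t = 5.0000: term = 861.150301
  t = 5.5000: term = 1019.112783
  t = 6.0000: term = 1187.777136
  t = 6.5000: term = 1366.607487
  t = 7.0000: term = 1555.083622
  t = 7.5000: term = 1752.700617
  t = 8.0000: term = 1958.968474
  t = 8.5000: term = 2173.411768
  t = 9.0000: term = 2395.569300
  t = 9.5000: term = 2624.993754
  t = 10.0000: term = 80192.369398
Convexity = (1/P) * sum = 99782.171173 / 1398.798936 = 71.334177

Answer: Convexity = 71.3342


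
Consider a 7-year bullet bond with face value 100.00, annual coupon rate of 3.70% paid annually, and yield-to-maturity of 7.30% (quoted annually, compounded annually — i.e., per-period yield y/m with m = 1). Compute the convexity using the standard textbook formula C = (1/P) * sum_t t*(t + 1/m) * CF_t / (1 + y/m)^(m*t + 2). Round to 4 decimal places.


Answer: Convexity = 41.3218

Derivation:
Coupon per period c = face * coupon_rate / m = 3.700000
Periods per year m = 1; per-period yield y/m = 0.073000
Number of cashflows N = 7
Cashflows (t years, CF_t, discount factor 1/(1+y/m)^(m*t), PV):
  t = 1.0000: CF_t = 3.700000, DF = 0.931966, PV = 3.448276
  t = 2.0000: CF_t = 3.700000, DF = 0.868561, PV = 3.213677
  t = 3.0000: CF_t = 3.700000, DF = 0.809470, PV = 2.995040
  t = 4.0000: CF_t = 3.700000, DF = 0.754399, PV = 2.791276
  t = 5.0000: CF_t = 3.700000, DF = 0.703075, PV = 2.601376
  t = 6.0000: CF_t = 3.700000, DF = 0.655242, PV = 2.424395
  t = 7.0000: CF_t = 103.700000, DF = 0.610663, PV = 63.325803
Price P = sum_t PV_t = 80.799843
Convexity numerator sum_t t*(t + 1/m) * CF_t / (1+y/m)^(m*t + 2):
  t = 1.0000: term = 5.990079
  t = 2.0000: term = 16.747658
  t = 3.0000: term = 31.216511
  t = 4.0000: term = 48.487901
  t = 5.0000: term = 67.783646
  t = 6.0000: term = 88.440917
  t = 7.0000: term = 3080.131695
Convexity = (1/P) * sum = 3338.798408 / 80.799843 = 41.321843


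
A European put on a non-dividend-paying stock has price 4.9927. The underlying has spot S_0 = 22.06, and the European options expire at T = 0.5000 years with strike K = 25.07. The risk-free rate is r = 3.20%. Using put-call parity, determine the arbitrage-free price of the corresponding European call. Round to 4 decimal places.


Answer: Call price = 2.3806

Derivation:
Put-call parity: C - P = S_0 * exp(-qT) - K * exp(-rT).
S_0 * exp(-qT) = 22.0600 * 1.00000000 = 22.06000000
K * exp(-rT) = 25.0700 * 0.98412732 = 24.67207191
C = P + S*exp(-qT) - K*exp(-rT)
C = 4.9927 + 22.06000000 - 24.67207191 = 2.3806
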